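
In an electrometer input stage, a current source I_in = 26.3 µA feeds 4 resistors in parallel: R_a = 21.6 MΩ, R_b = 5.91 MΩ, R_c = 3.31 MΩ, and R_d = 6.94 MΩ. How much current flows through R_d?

I ≈ 5.73 µA

ΣG = 1/21.6 + 1/5.91 + 1/3.31 + 1/6.94 = 0.6617.
Current divider: I(R_d) = I_in · G_k/ΣG = 26.3 × (0.1441/0.6617) = 26.3 × 0.2178 = 5.727 µA.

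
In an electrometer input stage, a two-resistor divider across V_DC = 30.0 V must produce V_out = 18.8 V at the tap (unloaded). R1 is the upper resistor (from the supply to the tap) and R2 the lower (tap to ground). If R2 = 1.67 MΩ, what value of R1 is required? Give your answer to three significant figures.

R1 ≈ 0.995 MΩ

Required fraction k = V_out/V_DC = 0.6267.
So R1 = R2 · (V_DC/V_out − 1) = 1.67 × (30.0/18.8 − 1) = 1.67 × 0.5957 = 0.9949 MΩ.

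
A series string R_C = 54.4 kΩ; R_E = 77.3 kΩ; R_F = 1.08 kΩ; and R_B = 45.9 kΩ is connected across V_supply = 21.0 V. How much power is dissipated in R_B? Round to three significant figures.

P ≈ 0.634 mW

ΣR = 178.7 kΩ → I = 21.0/178.7 = 0.1175 mA.
P(R_B) = I²·R_B = (0.1175)² × 45.9 = 0.6340 mW.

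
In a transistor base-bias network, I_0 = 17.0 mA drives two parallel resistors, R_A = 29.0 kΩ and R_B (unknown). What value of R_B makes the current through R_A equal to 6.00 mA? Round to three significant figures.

R_B ≈ 15.8 kΩ

The fraction through R_A equals R_B/(R_A+R_B).
With f = 0.3529, R_B = R_A · f/(1−f) = 29.0 × 0.5455 = 15.82 kΩ.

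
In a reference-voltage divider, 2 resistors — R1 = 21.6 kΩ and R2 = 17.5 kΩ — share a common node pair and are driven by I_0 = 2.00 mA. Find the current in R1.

With just two branches, the current splits inversely with resistance.
I(R1) = 2.00 × 17.5/(21.6 + 17.5) = 2.00 × 0.4476 = 0.8951 mA.

I ≈ 0.895 mA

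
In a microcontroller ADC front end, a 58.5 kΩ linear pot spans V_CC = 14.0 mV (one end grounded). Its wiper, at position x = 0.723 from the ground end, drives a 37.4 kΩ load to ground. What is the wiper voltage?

Lower segment x·R_p = 42.30 kΩ; upper segment (1−x)·R_p = 16.20 kΩ.
Lower segment in parallel with the load: 42.30 ‖ 37.4 = 19.85 kΩ.
Loaded-divider output: V_out = 14.0 × 0.5505 = 7.708 mV.

V_out ≈ 7.71 mV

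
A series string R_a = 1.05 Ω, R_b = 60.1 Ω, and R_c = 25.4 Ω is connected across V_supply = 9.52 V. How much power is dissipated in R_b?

Series current I = V_supply/ΣR = 9.52/86.55 = 0.1100 A.
P = I²R = 0.01210 × 60.1 = 0.7271 W.

P ≈ 0.727 W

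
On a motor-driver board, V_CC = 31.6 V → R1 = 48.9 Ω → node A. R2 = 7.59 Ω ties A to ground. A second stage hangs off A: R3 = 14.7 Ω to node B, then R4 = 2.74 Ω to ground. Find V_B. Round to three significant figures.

V_B ≈ 0.485 V

Node A sees R2 in parallel with the series input of stage 2, R3 + R4 = 17.44 Ω.
Effective lower resistance at A: R2 ‖ 17.44 = 5.288 Ω.
So V_A = 31.6 × 0.09759 = 3.084 V.
Then the unloaded second divider: V_B = V_A × R4/(R3+R4) = 3.084 × 0.1571 = 0.4845 V.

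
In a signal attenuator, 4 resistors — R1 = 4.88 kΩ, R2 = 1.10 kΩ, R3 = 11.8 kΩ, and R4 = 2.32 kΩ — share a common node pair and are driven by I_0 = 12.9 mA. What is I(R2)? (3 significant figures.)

Total conductance ΣG = 1/4.88 + 1/1.10 + 1/11.8 + 1/2.32 = 1.630 (units of 1/kΩ).
Current divider: I(R2) = I_0 · G_k/ΣG = 12.9 × (0.9091/1.630) = 12.9 × 0.5578 = 7.196 mA.

I ≈ 7.20 mA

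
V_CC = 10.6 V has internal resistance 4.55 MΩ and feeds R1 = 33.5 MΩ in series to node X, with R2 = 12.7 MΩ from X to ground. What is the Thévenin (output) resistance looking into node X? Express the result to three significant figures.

R_th ≈ 9.52 MΩ

R1' = 4.55 + 33.5 = 38.05 MΩ (source resistance + R1).
Zeroing V_CC shorts the top of R1' to ground, so R_th = R1' ‖ R2 = 9.522 MΩ.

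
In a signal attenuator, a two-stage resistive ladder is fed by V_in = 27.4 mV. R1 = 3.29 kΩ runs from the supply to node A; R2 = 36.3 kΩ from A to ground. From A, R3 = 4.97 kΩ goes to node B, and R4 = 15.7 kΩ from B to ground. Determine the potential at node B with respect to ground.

Node A sees R2 in parallel with the series input of stage 2, R3 + R4 = 20.67 kΩ.
Effective lower resistance at A: R2 ‖ 20.67 = 13.17 kΩ.
So V_A = 27.4 × 0.8001 = 21.92 mV.
Stage 2 is unloaded, so V_B = V_A · R4/(R3+R4) = 21.92 × 15.7/20.67 = 16.65 mV.

V_B ≈ 16.7 mV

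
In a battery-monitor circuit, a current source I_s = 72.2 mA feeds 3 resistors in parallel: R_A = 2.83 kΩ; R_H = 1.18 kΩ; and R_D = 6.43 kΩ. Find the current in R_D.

Total conductance ΣG = 1/2.83 + 1/1.18 + 1/6.43 = 1.356 (units of 1/kΩ).
By the current-divider rule, I = I_s · G_k/ΣG = 72.2 × 0.1147 = 8.279 mA.

I ≈ 8.28 mA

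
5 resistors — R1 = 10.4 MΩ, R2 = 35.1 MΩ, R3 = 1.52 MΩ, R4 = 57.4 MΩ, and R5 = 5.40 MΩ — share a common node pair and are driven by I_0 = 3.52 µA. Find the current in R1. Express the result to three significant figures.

Total conductance ΣG = 1/10.4 + 1/35.1 + 1/1.52 + 1/57.4 + 1/5.40 = 0.9851 (units of 1/MΩ).
By the current-divider rule, I = I_0 · G_k/ΣG = 3.52 × 0.09760 = 0.3436 µA.

I ≈ 0.344 µA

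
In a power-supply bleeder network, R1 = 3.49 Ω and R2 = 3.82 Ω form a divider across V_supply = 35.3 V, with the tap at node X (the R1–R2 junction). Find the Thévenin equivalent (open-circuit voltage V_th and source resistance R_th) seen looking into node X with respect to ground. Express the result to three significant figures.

Open-circuit (no load on X): V_th = V_supply · R2/(R1 + R2) = 35.3 × 3.82/(3.490 + 3.82) = 18.45 V.
Zeroing V_supply shorts the top of R1 to ground, so R_th = R1 ‖ R2 = 1.824 Ω.

V_th ≈ 18.4 V, R_th ≈ 1.82 Ω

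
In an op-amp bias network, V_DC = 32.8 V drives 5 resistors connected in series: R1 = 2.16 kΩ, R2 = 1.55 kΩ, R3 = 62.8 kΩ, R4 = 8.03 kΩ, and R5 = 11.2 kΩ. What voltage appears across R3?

V ≈ 24.0 V

ΣR = 2.16 + 1.55 + 62.8 + 8.03 + 11.2 = 85.74 kΩ.
By the voltage-divider rule, V = 32.8 × 62.80/85.74 = 24.02 V.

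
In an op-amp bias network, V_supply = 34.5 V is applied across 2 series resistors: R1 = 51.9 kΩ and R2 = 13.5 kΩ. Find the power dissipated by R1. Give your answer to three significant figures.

P ≈ 14.4 mW

ΣR = 65.40 kΩ → I = 34.5/65.40 = 0.5275 mA.
P = I²R = 0.2783 × 51.9 = 14.44 mW.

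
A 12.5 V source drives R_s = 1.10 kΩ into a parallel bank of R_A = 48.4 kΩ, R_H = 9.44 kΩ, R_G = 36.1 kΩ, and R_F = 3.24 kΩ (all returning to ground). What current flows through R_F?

Combine the parallel branches: R_p = (1/48.4 + 1/9.44 + 1/36.1 + 1/3.24)⁻¹ = 2.160 kΩ.
Node voltage V_A = V_in · R_p/(R_s + R_p) = 12.5 × 0.6626 = 8.282 V.
Branch current I = V_A/R_F = 8.282/3.24 = 2.556 mA.
(Equivalently: I_total = 3.834 mA, then current-divider fraction G_k/ΣG = 0.6667.)

I ≈ 2.56 mA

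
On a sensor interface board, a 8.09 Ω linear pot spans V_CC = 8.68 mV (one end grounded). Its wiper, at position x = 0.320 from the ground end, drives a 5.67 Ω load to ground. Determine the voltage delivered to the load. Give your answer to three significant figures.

Split the track: R_lower = x·R_p = 2.589 Ω, R_upper = (1−x)·R_p = 5.501 Ω.
(x·R_p) ‖ R_L = 1.777 Ω.
Then V_out = V_CC · 1.777/(5.501 + 1.777) = 2.120 mV.

V_out ≈ 2.12 mV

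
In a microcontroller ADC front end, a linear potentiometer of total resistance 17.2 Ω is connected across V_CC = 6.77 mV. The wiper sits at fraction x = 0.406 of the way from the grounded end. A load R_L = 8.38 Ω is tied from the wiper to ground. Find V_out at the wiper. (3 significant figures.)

V_out ≈ 1.84 mV

The pot divides into 10.22 Ω above the wiper and 6.983 Ω below.
(x·R_p) ‖ R_L = 3.809 Ω.
V_out = 6.77 × 3.809/(10.22 + 3.809) = 1.839 mV.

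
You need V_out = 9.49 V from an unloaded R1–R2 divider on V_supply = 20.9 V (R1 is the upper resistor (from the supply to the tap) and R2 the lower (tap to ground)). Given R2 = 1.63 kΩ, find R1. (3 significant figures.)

R1 ≈ 1.96 kΩ

The divider ratio is R2/(R1+R2) = 9.49/20.9 = 0.4541.
So R1 = R2 · (V_supply/V_out − 1) = 1.63 × (20.9/9.49 − 1) = 1.63 × 1.202 = 1.960 kΩ.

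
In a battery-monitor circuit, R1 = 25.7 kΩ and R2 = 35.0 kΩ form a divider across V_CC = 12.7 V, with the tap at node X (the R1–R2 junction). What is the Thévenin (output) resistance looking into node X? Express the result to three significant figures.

R_th ≈ 14.8 kΩ

With V_CC suppressed (replaced by a short), R_th = R1 ‖ R2 = (25.70 × 35.0)/(25.70 + 35.0) = 14.82 kΩ.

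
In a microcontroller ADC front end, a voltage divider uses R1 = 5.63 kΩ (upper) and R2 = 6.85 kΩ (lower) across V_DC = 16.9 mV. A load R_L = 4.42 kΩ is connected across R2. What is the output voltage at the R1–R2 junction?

V_out ≈ 5.46 mV

The load sits in parallel with R2, giving an effective lower resistance R2' = R2·R_L/(R2+R_L) = 2.687 kΩ.
Now apply the divider: V_out = 16.9 × 0.3230 = 5.459 mV.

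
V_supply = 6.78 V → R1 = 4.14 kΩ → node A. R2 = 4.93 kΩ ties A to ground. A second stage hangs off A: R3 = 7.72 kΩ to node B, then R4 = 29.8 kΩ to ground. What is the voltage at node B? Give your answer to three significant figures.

The second stage (R3 + R4 = 37.52 kΩ) loads node A in parallel with R2.
Effective lower resistance at A: R2 ‖ 37.52 = 4.357 kΩ.
First divider: V_A = V_supply · 4.357/(4.14 + 4.357) = 3.477 V.
Stage 2 is unloaded, so V_B = V_A · R4/(R3+R4) = 3.477 × 29.8/37.52 = 2.761 V.

V_B ≈ 2.76 V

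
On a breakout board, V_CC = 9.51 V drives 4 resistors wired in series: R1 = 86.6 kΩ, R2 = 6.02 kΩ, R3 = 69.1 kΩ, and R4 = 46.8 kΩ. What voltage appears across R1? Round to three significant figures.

V ≈ 3.95 V

Series total: ΣR = 86.6 + 6.02 + 69.1 + 46.8 = 208.5 kΩ.
By the voltage-divider rule, V = 9.51 × 86.60/208.5 = 3.950 V.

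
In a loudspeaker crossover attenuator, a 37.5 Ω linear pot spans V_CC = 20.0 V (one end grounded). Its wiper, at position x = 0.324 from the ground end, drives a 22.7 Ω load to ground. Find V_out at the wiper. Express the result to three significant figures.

V_out ≈ 4.76 V

Split the track: R_lower = x·R_p = 12.15 Ω, R_upper = (1−x)·R_p = 25.35 Ω.
(x·R_p) ‖ R_L = 7.914 Ω.
Then V_out = V_CC · 7.914/(25.35 + 7.914) = 4.758 V.
(Unloaded: V_out = x·V_CC = 6.48 V.)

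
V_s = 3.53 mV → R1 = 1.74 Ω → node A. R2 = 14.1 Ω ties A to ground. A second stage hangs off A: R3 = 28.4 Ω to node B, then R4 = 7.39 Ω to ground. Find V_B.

V_B ≈ 0.622 mV

Node A sees R2 in parallel with the series input of stage 2, R3 + R4 = 35.79 Ω.
R2 ‖ (R3+R4) = 10.12 Ω.
So V_A = 3.53 × 0.8532 = 3.012 mV.
V_B = V_A × 0.2065 = 0.6219 mV.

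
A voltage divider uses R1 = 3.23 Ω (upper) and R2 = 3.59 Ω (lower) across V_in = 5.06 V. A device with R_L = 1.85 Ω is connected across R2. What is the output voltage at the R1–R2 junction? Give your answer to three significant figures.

The load sits in parallel with R2, giving an effective lower resistance R2' = R2·R_L/(R2+R_L) = 1.221 Ω.
Then V_out = V_in · R2'/(R1 + R2') = 5.06 × 1.221/4.451 = 1.388 V.

V_out ≈ 1.39 V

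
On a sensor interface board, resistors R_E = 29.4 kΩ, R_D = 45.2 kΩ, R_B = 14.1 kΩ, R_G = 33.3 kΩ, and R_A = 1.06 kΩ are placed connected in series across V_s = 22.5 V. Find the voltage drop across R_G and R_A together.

Series total: ΣR = 29.4 + 45.2 + 14.1 + 33.3 + 1.06 = 123.1 kΩ.
R_{R_G..R_A} = 33.3 + 1.06 = 34.36 kΩ.
Voltage divider: V = V_s · (34.36 / 123.1) = 22.5 × 0.2792 = 6.282 V.

V ≈ 6.28 V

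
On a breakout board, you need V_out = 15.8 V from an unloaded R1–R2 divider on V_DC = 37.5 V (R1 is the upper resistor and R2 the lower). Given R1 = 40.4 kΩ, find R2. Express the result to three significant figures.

V_out/V_DC = R2/(R1+R2) = 0.4213.
Rearranging, R2 = R1·k/(1−k) = 40.4 × 0.7281 = 29.42 kΩ.

R2 ≈ 29.4 kΩ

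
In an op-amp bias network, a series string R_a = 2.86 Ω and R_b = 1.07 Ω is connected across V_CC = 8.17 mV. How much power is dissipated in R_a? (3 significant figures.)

P ≈ 12.4 µW

Series current I = V_CC/ΣR = 8.17/3.930 = 2.079 mA.
P(R_a) = I²·R_a = (2.079)² × 2.86 = 12.36 µW.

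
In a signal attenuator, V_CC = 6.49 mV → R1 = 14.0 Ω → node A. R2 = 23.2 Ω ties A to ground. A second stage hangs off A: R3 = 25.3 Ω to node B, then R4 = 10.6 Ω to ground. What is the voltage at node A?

V_A ≈ 3.26 mV

Node A sees R2 in parallel with the series input of stage 2, R3 + R4 = 35.90 Ω.
Effective lower resistance at A: R2 ‖ 35.90 = 14.09 Ω.
V_A = 6.49 × 14.09/(14.0 + 14.09) = 3.256 mV.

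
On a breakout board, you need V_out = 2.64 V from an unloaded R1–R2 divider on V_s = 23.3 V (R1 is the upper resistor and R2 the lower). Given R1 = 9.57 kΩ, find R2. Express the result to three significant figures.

The divider ratio is R2/(R1+R2) = 2.64/23.3 = 0.1133.
R2 = R1 · 0.1133/(1 − 0.1133) = 1.223 kΩ.

R2 ≈ 1.22 kΩ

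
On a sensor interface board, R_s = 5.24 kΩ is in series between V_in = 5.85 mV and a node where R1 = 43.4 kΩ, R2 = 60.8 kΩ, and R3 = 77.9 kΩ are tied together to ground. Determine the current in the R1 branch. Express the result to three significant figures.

Equivalent of the parallel group: R_p = 19.11 kΩ.
Node voltage V_A = V_in · R_p/(R_s + R_p) = 5.85 × 0.7848 = 4.591 mV.
I(R1) = V_A / R1 = 4.591/43.4 = 0.1058 µA.
(Equivalently: I_total = 0.2402 µA, then current-divider fraction G_k/ΣG = 0.4403.)

I ≈ 0.106 µA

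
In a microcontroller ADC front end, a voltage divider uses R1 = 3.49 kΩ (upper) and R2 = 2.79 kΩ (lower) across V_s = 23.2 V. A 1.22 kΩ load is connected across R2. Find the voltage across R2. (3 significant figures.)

First combine the lower leg with the load: R2 ‖ R_L = 0.8488 kΩ.
Then V_out = V_s · R2'/(R1 + R2') = 23.2 × 0.8488/4.339 = 4.539 V.

V_out ≈ 4.54 V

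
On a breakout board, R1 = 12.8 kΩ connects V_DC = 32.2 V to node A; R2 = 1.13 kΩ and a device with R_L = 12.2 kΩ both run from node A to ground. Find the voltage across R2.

V_out ≈ 2.41 V

The load sits in parallel with R2, giving an effective lower resistance R2' = R2·R_L/(R2+R_L) = 1.034 kΩ.
Voltage divider with the loaded lower leg: V_out = 32.2 × 1.034/(12.8 + 1.034) = 32.2 × 0.07476 = 2.407 V.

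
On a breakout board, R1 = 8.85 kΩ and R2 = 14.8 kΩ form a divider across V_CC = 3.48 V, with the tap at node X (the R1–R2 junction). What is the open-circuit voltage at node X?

With X open, the divider is unloaded: V_th = 3.48 × 14.8/23.65 = 2.178 V.

V_th ≈ 2.18 V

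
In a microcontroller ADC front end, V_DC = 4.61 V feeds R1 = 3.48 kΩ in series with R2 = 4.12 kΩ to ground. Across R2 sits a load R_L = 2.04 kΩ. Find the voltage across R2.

The load sits in parallel with R2, giving an effective lower resistance R2' = R2·R_L/(R2+R_L) = 1.364 kΩ.
Then V_out = V_DC · R2'/(R1 + R2') = 4.61 × 1.364/4.844 = 1.298 V.
(Unloaded it would be 2.50 V; the load pulls it down.)

V_out ≈ 1.30 V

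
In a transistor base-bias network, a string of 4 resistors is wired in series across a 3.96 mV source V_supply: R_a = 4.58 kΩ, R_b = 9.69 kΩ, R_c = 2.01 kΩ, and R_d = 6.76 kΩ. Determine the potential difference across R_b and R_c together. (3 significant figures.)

V ≈ 2.01 mV

ΣR = 4.58 + 9.69 + 2.01 + 6.76 = 23.04 kΩ.
R_{R_b..R_c} = 9.69 + 2.01 = 11.70 kΩ.
By the voltage-divider rule, V = 3.96 × 11.70/23.04 = 2.011 mV.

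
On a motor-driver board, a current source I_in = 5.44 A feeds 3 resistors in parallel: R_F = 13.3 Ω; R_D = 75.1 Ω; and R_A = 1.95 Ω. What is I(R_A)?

Total conductance ΣG = 1/13.3 + 1/75.1 + 1/1.95 = 0.6013 (units of 1/Ω).
By the current-divider rule, I = I_in · G_k/ΣG = 5.44 × 0.8528 = 4.639 A.

I ≈ 4.64 A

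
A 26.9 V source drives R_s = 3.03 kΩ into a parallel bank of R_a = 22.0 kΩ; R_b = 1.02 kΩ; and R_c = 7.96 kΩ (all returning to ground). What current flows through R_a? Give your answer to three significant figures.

Combine the parallel branches: R_p = (1/22.0 + 1/1.02 + 1/7.96)⁻¹ = 0.8685 kΩ.
V_A by voltage divider: V_A = 26.9 × 0.8685/(3.03 + 0.8685) = 5.992 V.
I(R_a) = V_A / R_a = 5.992/22.0 = 0.2724 mA.

I ≈ 0.272 mA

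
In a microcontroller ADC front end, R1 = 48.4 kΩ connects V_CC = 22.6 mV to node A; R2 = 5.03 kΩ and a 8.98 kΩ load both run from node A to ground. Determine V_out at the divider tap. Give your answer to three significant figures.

V_out ≈ 1.41 mV

R2 ‖ R_L = (5.03 × 8.98)/(5.03 + 8.98) = 3.224 kΩ.
Now apply the divider: V_out = 22.6 × 0.06245 = 1.411 mV.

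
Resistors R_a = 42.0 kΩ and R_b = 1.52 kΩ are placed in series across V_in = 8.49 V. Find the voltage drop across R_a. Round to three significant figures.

Series total: ΣR = 42.0 + 1.52 = 43.52 kΩ.
V = V_in · R/ΣR = 8.49 × 0.9651 = 8.193 V.

V ≈ 8.19 V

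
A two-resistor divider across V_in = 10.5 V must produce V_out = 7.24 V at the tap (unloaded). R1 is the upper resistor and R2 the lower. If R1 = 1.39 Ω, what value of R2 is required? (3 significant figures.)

Required fraction k = V_out/V_in = 0.6895.
Rearranging, R2 = R1·k/(1−k) = 1.39 × 2.221 = 3.087 Ω.

R2 ≈ 3.09 Ω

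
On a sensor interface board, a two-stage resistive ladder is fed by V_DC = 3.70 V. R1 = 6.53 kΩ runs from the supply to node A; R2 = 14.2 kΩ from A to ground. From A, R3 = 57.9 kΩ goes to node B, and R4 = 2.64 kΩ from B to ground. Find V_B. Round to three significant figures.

V_B ≈ 0.103 V

Looking into the second stage from A: R3 + R4 = 60.54 kΩ appears in parallel with R2.
R2 ‖ (R3+R4) = 11.50 kΩ.
So V_A = 3.70 × 0.6379 = 2.360 V.
Then the unloaded second divider: V_B = V_A × R4/(R3+R4) = 2.360 × 0.04361 = 0.1029 V.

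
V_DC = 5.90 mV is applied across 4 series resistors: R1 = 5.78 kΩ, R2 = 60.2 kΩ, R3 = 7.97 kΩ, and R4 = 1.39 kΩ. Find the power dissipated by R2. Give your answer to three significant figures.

P ≈ 0.369 nW

Series current I = V_DC/ΣR = 5.90/75.34 = 0.07831 µA.
P(R2) = I²·R2 = (0.07831)² × 60.2 = 0.3692 nW.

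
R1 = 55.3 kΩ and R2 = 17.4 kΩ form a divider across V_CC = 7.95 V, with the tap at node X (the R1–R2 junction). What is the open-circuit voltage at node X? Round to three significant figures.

V_th ≈ 1.90 V

V_th is the unloaded tap voltage: V_CC · R2/(R1+R2) = 7.95 × 0.2393 = 1.903 V.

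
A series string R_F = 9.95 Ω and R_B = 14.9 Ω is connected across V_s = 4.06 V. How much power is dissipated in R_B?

P ≈ 0.398 W

Series current I = V_s/ΣR = 4.06/24.85 = 0.1634 A.
P(R_B) = I²·R_B = (0.1634)² × 14.9 = 0.3977 W.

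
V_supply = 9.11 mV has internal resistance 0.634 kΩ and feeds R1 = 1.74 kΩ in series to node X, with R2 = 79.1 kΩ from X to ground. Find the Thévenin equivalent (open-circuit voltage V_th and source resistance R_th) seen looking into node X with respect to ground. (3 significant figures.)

V_th ≈ 8.84 mV, R_th ≈ 2.30 kΩ

R1' = 0.634 + 1.74 = 2.374 kΩ (source resistance + R1).
With X open, the divider is unloaded: V_th = 9.11 × 79.1/81.47 = 8.845 mV.
Looking into X with the source shorted: R_th = R1'·R2/(R1'+R2) = 2.374 × 79.1/81.47 = 2.305 kΩ.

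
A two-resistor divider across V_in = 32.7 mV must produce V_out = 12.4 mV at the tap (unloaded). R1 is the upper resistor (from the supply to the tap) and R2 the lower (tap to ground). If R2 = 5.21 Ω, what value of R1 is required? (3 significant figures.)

R1 ≈ 8.53 Ω

V_out/V_in = R2/(R1+R2) = 0.3792.
R1 = R2·(1/k − 1) = 5.21 × 1.637 = 8.529 Ω.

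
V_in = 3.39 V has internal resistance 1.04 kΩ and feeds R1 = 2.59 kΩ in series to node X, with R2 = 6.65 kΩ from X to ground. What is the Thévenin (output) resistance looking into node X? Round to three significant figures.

R1' = 1.04 + 2.59 = 3.630 kΩ (source resistance + R1).
Zeroing V_in shorts the top of R1' to ground, so R_th = R1' ‖ R2 = 2.348 kΩ.

R_th ≈ 2.35 kΩ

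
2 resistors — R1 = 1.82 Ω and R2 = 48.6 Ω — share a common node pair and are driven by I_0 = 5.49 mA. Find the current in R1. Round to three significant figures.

With just two branches, the current splits inversely with resistance.
So I = 5.49 × 48.6/50.42 = 5.292 mA.

I ≈ 5.29 mA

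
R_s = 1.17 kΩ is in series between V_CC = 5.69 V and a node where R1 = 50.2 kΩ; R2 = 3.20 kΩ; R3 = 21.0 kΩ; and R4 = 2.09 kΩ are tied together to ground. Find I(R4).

I ≈ 1.36 mA

Parallel bank: R_p = 1/(1/50.2 + 1/3.20 + 1/21.0 + 1/2.09) = 1.165 kΩ.
V_A by voltage divider: V_A = 5.69 × 1.165/(1.17 + 1.165) = 2.839 V.
Branch current I = V_A/R4 = 2.839/2.09 = 1.358 mA.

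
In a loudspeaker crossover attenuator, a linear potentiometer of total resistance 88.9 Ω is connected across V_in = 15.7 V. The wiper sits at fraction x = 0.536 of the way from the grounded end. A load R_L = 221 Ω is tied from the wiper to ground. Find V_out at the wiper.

V_out ≈ 7.65 V

Lower segment x·R_p = 47.65 Ω; upper segment (1−x)·R_p = 41.25 Ω.
(x·R_p) ‖ R_L = 39.20 Ω.
Loaded-divider output: V_out = 15.7 × 0.4873 = 7.650 V.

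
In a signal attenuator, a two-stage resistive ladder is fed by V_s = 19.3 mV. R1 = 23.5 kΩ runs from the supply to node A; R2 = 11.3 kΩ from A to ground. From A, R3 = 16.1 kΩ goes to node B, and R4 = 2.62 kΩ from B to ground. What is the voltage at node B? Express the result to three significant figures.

Looking into the second stage from A: R3 + R4 = 18.72 kΩ appears in parallel with R2.
R2 ‖ (R3+R4) = 7.047 kΩ.
V_A = 19.3 × 7.047/(23.5 + 7.047) = 4.452 mV.
Stage 2 is unloaded, so V_B = V_A · R4/(R3+R4) = 4.452 × 2.62/18.72 = 0.6231 mV.

V_B ≈ 0.623 mV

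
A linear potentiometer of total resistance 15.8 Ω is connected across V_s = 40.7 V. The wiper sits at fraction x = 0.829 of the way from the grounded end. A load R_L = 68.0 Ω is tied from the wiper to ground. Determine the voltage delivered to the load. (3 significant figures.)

V_out ≈ 32.7 V

Split the track: R_lower = x·R_p = 13.10 Ω, R_upper = (1−x)·R_p = 2.702 Ω.
(x·R_p) ‖ R_L = 10.98 Ω.
V_out = 40.7 × 10.98/(2.702 + 10.98) = 32.66 V.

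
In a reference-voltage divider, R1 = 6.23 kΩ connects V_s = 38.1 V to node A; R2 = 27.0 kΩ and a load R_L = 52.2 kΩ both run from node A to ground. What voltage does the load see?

V_out ≈ 28.2 V

R2 ‖ R_L = (27.0 × 52.2)/(27.0 + 52.2) = 17.80 kΩ.
Then V_out = V_s · R2'/(R1 + R2') = 38.1 × 17.80/24.03 = 28.22 V.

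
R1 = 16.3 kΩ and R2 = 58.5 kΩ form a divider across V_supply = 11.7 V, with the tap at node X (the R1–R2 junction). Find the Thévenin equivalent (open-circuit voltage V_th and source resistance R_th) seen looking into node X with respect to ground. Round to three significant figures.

V_th ≈ 9.15 V, R_th ≈ 12.7 kΩ

With X open, the divider is unloaded: V_th = 11.7 × 58.5/74.80 = 9.150 V.
Zeroing V_supply shorts the top of R1 to ground, so R_th = R1 ‖ R2 = 12.75 kΩ.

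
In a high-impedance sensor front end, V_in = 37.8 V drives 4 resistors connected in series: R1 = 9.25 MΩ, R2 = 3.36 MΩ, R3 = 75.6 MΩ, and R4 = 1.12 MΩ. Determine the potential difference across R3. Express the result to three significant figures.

ΣR = 9.25 + 3.36 + 75.6 + 1.12 = 89.33 MΩ.
V = V_in · R/ΣR = 37.8 × 0.8463 = 31.99 V.

V ≈ 32.0 V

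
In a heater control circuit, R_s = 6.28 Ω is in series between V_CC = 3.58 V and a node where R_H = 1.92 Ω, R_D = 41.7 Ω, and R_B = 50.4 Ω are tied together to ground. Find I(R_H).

I ≈ 0.410 A

Parallel bank: R_p = 1/(1/1.92 + 1/41.7 + 1/50.4) = 1.771 Ω.
V_A = 3.58 × 1.771/8.051 = 0.7875 V.
Branch current I = V_A/R_H = 0.7875/1.92 = 0.4102 A.
(Check via current divider: I_total = 0.4447 A; share G_k/ΣG = 0.9224 → same result.)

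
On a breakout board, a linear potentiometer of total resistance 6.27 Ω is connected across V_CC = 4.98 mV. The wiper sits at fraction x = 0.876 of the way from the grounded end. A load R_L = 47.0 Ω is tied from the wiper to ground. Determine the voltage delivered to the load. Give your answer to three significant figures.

V_out ≈ 4.30 mV

Lower segment x·R_p = 5.493 Ω; upper segment (1−x)·R_p = 0.7775 Ω.
R_L loads the lower segment: effective lower R = 4.918 Ω.
Loaded-divider output: V_out = 4.98 × 0.8635 = 4.300 mV.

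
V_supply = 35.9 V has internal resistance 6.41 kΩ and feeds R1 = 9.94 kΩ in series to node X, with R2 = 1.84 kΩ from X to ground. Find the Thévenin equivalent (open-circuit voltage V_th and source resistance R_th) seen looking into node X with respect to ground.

R1' = 6.41 + 9.94 = 16.35 kΩ (source resistance + R1).
With X open, the divider is unloaded: V_th = 35.9 × 1.84/18.19 = 3.631 V.
With V_supply suppressed (replaced by a short), R_th = R1' ‖ R2 = (16.35 × 1.84)/(16.35 + 1.84) = 1.654 kΩ.

V_th ≈ 3.63 V, R_th ≈ 1.65 kΩ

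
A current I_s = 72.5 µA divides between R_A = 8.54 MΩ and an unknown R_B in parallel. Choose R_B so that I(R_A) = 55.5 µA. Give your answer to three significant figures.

R_B ≈ 27.9 MΩ

In a two-way split, I_A/I_s = R_B/(R_A + R_B).
With f = 0.7655, R_B = R_A · f/(1−f) = 8.54 × 3.265 = 27.88 MΩ.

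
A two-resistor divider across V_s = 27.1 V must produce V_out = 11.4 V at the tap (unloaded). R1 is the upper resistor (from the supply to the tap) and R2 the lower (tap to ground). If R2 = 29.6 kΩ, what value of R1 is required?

Required fraction k = V_out/V_s = 0.4207.
So R1 = R2 · (V_s/V_out − 1) = 29.6 × (27.1/11.4 − 1) = 29.6 × 1.377 = 40.76 kΩ.

R1 ≈ 40.8 kΩ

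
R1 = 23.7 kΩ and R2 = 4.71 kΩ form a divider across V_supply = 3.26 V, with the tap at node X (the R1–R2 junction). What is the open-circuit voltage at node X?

V_th ≈ 0.540 V

Open-circuit (no load on X): V_th = V_supply · R2/(R1 + R2) = 3.26 × 4.71/(23.70 + 4.71) = 0.5405 V.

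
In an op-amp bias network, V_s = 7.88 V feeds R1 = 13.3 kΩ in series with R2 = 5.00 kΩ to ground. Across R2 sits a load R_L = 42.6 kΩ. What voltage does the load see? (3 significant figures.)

R2 ‖ R_L = (5.00 × 42.6)/(5.00 + 42.6) = 4.475 kΩ.
Then V_out = V_s · R2'/(R1 + R2') = 7.88 × 4.475/17.77 = 1.984 V.

V_out ≈ 1.98 V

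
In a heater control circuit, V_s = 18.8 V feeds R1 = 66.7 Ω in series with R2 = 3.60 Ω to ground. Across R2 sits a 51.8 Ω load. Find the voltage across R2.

The load sits in parallel with R2, giving an effective lower resistance R2' = R2·R_L/(R2+R_L) = 3.366 Ω.
Now apply the divider: V_out = 18.8 × 0.04804 = 0.9032 V.

V_out ≈ 0.903 V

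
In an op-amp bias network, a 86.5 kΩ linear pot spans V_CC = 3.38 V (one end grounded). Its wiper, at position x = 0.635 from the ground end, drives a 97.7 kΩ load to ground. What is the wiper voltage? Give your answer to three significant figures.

V_out ≈ 1.78 V

The pot divides into 31.57 kΩ above the wiper and 54.93 kΩ below.
(x·R_p) ‖ R_L = 35.16 kΩ.
Then V_out = V_CC · 35.16/(31.57 + 35.16) = 1.781 V.
(Unloaded: V_out = x·V_CC = 2.15 V.)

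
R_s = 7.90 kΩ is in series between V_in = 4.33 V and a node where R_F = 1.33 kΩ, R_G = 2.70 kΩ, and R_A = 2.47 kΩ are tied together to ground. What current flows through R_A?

I ≈ 0.134 mA

Combine the parallel branches: R_p = (1/1.33 + 1/2.70 + 1/2.47)⁻¹ = 0.6548 kΩ.
V_A = 4.33 × 0.6548/8.555 = 0.3314 V.
I(R_A) = V_A / R_A = 0.3314/2.47 = 0.1342 mA.
(Check via current divider: I_total = 0.5061 mA; share G_k/ΣG = 0.2651 → same result.)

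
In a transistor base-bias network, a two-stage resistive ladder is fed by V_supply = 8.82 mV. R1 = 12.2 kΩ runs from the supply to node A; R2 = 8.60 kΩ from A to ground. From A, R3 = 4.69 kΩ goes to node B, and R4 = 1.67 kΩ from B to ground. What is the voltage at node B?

The second stage (R3 + R4 = 6.360 kΩ) loads node A in parallel with R2.
Effective lower resistance at A: R2 ‖ 6.360 = 3.656 kΩ.
V_A = 8.82 × 3.656/(12.2 + 3.656) = 2.034 mV.
V_B = V_A × 0.2626 = 0.5340 mV.

V_B ≈ 0.534 mV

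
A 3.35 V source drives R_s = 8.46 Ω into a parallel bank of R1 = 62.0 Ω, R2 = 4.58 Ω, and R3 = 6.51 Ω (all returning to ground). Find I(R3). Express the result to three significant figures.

Parallel bank: R_p = 1/(1/62.0 + 1/4.58 + 1/6.51) = 2.577 Ω.
V_A by voltage divider: V_A = 3.35 × 2.577/(8.46 + 2.577) = 0.7821 V.
Branch current I = V_A/R3 = 0.7821/6.51 = 0.1201 A.

I ≈ 0.120 A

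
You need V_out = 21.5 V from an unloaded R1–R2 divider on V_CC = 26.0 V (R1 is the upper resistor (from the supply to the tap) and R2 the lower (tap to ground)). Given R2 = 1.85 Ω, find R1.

Required fraction k = V_out/V_CC = 0.8269.
Rearranging, R1 = R2·(1−k)/k = 1.85 × 0.2093 = 0.3872 Ω.

R1 ≈ 0.387 Ω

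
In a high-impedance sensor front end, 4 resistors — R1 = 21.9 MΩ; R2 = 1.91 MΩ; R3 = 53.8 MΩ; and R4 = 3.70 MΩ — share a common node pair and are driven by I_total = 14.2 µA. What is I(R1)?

I ≈ 0.756 µA

ΣG = 1/21.9 + 1/1.91 + 1/53.8 + 1/3.70 = 0.8581.
R1 takes the fraction G_k/ΣG = 0.04566/0.8581 = 0.05321, so I = 14.2 × 0.05321 = 0.7556 µA.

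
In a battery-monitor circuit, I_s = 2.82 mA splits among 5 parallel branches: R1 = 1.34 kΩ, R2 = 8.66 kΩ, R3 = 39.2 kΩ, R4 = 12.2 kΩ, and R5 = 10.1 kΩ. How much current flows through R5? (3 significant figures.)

I ≈ 0.261 mA

Conductances: ΣG = 1/1.34 + 1/8.66 + 1/39.2 + 1/12.2 + 1/10.1 = 1.068 (1/kΩ).
Current divider: I(R5) = I_s · G_k/ΣG = 2.82 × (0.09901/1.068) = 2.82 × 0.09269 = 0.2614 mA.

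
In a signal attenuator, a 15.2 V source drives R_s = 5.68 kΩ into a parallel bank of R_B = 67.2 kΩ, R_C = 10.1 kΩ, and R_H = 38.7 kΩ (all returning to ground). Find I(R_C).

I ≈ 0.839 mA

Combine the parallel branches: R_p = (1/67.2 + 1/10.1 + 1/38.7)⁻¹ = 7.157 kΩ.
V_A by voltage divider: V_A = 15.2 × 7.157/(5.68 + 7.157) = 8.474 V.
Branch current I = V_A/R_C = 8.474/10.1 = 0.8390 mA.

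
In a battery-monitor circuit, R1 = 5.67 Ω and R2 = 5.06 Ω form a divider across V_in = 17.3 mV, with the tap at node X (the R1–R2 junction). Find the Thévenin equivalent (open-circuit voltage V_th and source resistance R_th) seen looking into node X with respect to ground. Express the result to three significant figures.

V_th is the unloaded tap voltage: V_in · R2/(R1+R2) = 17.3 × 0.4716 = 8.158 mV.
Looking into X with the source shorted: R_th = R1·R2/(R1+R2) = 5.670 × 5.06/10.73 = 2.674 Ω.

V_th ≈ 8.16 mV, R_th ≈ 2.67 Ω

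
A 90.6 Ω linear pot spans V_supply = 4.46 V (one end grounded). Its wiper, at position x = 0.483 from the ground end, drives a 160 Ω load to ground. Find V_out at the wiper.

V_out ≈ 1.89 V

Lower segment x·R_p = 43.76 Ω; upper segment (1−x)·R_p = 46.84 Ω.
(x·R_p) ‖ R_L = 34.36 Ω.
Loaded-divider output: V_out = 4.46 × 0.4232 = 1.887 V.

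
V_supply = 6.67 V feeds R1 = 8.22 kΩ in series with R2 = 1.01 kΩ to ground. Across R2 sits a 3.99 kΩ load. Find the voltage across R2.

V_out ≈ 0.596 V

First combine the lower leg with the load: R2 ‖ R_L = 0.8060 kΩ.
Then V_out = V_supply · R2'/(R1 + R2') = 6.67 × 0.8060/9.026 = 0.5956 V.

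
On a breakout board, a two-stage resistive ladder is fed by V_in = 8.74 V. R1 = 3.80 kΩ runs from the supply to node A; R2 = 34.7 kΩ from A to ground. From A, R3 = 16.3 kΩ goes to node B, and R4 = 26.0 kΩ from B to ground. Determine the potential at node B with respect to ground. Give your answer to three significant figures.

V_B ≈ 4.48 V

The second stage (R3 + R4 = 42.30 kΩ) loads node A in parallel with R2.
Effective lower resistance at A: R2 ‖ 42.30 = 19.06 kΩ.
First divider: V_A = V_in · 19.06/(3.80 + 19.06) = 7.287 V.
Stage 2 is unloaded, so V_B = V_A · R4/(R3+R4) = 7.287 × 26.0/42.30 = 4.479 V.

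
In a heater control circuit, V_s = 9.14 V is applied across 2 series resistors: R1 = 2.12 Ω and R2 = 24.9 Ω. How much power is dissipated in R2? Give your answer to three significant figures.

Series current I = V_s/ΣR = 9.14/27.02 = 0.3383 A.
V(R2) = I·R = 8.423 V; P = V·I = 8.423 × 0.3383 = 2.849 W.

P ≈ 2.85 W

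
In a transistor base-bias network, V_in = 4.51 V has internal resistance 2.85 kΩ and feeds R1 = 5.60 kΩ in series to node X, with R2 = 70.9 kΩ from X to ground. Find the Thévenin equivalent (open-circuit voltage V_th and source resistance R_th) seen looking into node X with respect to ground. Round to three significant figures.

R1' = 2.85 + 5.60 = 8.450 kΩ (source resistance + R1).
With X open, the divider is unloaded: V_th = 4.51 × 70.9/79.35 = 4.030 V.
Zeroing V_in shorts the top of R1' to ground, so R_th = R1' ‖ R2 = 7.550 kΩ.

V_th ≈ 4.03 V, R_th ≈ 7.55 kΩ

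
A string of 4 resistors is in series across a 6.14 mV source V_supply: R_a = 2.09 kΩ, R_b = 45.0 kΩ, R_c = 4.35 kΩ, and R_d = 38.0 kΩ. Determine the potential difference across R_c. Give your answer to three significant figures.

V ≈ 0.299 mV

ΣR = 2.09 + 45.0 + 4.35 + 38.0 = 89.44 kΩ.
By the voltage-divider rule, V = 6.14 × 4.350/89.44 = 0.2986 mV.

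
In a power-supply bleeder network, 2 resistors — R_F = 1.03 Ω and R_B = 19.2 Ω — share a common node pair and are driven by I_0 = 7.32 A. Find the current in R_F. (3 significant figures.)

I ≈ 6.95 A

For two parallel branches, I_k = I_0 · (other R)/(sum of R).
So I = 7.32 × 19.2/20.23 = 6.947 A.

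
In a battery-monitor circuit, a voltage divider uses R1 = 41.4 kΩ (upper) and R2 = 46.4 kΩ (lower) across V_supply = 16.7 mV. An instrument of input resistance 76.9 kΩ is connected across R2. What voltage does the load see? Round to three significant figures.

First combine the lower leg with the load: R2 ‖ R_L = 28.94 kΩ.
Then V_out = V_supply · R2'/(R1 + R2') = 16.7 × 28.94/70.34 = 6.871 mV.

V_out ≈ 6.87 mV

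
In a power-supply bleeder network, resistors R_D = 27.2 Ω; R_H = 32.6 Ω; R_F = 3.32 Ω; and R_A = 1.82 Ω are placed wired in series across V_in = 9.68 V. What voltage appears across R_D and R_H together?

ΣR = 27.2 + 32.6 + 3.32 + 1.82 = 64.94 Ω.
R_{R_D..R_H} = 27.2 + 32.6 = 59.80 Ω.
Voltage divider: V = V_in · (59.80 / 64.94) = 9.68 × 0.9209 = 8.914 V.

V ≈ 8.91 V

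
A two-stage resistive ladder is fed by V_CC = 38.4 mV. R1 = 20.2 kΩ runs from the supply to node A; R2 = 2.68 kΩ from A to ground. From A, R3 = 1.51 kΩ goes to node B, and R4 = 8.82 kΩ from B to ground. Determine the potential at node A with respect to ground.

V_A ≈ 3.66 mV

Node A sees R2 in parallel with the series input of stage 2, R3 + R4 = 10.33 kΩ.
R2 ‖ (R3+R4) = 2.128 kΩ.
So V_A = 38.4 × 0.09530 = 3.660 mV.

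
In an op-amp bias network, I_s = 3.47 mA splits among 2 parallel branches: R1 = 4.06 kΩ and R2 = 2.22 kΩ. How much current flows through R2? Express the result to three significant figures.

I ≈ 2.24 mA

With just two branches, the current splits inversely with resistance.
I(R2) = 3.47 × 4.06/(4.06 + 2.22) = 3.47 × 0.6465 = 2.243 mA.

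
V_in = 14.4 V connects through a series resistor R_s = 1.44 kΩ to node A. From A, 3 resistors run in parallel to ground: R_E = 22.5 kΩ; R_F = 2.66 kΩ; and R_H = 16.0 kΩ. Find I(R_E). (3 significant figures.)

I ≈ 0.378 mA

Parallel bank: R_p = 1/(1/22.5 + 1/2.66 + 1/16.0) = 2.071 kΩ.
V_A = 14.4 × 2.071/3.511 = 8.494 V.
I(R_E) = V_A / R_E = 8.494/22.5 = 0.3775 mA.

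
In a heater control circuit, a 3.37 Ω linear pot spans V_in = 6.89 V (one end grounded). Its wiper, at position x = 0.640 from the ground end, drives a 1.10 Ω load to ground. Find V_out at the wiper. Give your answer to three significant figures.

Split the track: R_lower = x·R_p = 2.157 Ω, R_upper = (1−x)·R_p = 1.213 Ω.
(x·R_p) ‖ R_L = 0.7285 Ω.
Loaded-divider output: V_out = 6.89 × 0.3752 = 2.585 V.
(Unloaded: V_out = x·V_in = 4.41 V.)

V_out ≈ 2.58 V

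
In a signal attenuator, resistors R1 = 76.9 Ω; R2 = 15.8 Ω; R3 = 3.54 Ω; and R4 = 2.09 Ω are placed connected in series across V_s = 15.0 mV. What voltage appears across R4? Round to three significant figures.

V ≈ 0.319 mV

ΣR = 76.9 + 15.8 + 3.54 + 2.09 = 98.33 Ω.
V = V_s · R/ΣR = 15.0 × 0.02125 = 0.3188 mV.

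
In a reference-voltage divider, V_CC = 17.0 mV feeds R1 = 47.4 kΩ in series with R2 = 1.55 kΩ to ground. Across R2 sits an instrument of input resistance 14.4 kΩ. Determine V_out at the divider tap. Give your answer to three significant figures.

First combine the lower leg with the load: R2 ‖ R_L = 1.399 kΩ.
Now apply the divider: V_out = 17.0 × 0.02868 = 0.4875 mV.

V_out ≈ 0.487 mV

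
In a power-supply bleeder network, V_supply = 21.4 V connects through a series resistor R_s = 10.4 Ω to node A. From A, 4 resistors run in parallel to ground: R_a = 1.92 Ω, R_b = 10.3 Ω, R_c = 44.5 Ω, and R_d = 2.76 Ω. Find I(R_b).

I ≈ 0.182 A

Parallel bank: R_p = 1/(1/1.92 + 1/10.3 + 1/44.5 + 1/2.76) = 0.9973 Ω.
V_A by voltage divider: V_A = 21.4 × 0.9973/(10.4 + 0.9973) = 1.873 V.
I(R_b) = V_A / R_b = 1.873/10.3 = 0.1818 A.
(Check via current divider: I_total = 1.878 A; share G_k/ΣG = 0.09682 → same result.)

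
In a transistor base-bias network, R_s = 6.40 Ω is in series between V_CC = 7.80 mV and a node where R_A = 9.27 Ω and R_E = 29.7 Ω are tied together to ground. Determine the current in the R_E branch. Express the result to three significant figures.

I ≈ 0.138 mA

Equivalent of the parallel group: R_p = 7.065 Ω.
Node voltage V_A = V_CC · R_p/(R_s + R_p) = 7.80 × 0.5247 = 4.093 mV.
I(R_E) = V_A / R_E = 4.093/29.7 = 0.1378 mA.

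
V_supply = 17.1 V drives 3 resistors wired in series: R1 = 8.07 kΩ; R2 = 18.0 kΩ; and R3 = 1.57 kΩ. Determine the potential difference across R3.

Series total: ΣR = 8.07 + 18.0 + 1.57 = 27.64 kΩ.
Voltage divider: V = V_supply · (1.570 / 27.64) = 17.1 × 0.05680 = 0.9713 V.

V ≈ 0.971 V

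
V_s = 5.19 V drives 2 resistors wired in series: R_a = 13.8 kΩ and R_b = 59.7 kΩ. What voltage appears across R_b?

ΣR = 13.8 + 59.7 = 73.50 kΩ.
By the voltage-divider rule, V = 5.19 × 59.70/73.50 = 4.216 V.

V ≈ 4.22 V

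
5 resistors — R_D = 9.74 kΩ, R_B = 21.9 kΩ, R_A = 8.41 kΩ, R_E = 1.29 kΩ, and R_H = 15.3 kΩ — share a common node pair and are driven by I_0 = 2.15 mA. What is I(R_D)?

Conductances: ΣG = 1/9.74 + 1/21.9 + 1/8.41 + 1/1.29 + 1/15.3 = 1.108 (1/kΩ).
Current divider: I(R_D) = I_0 · G_k/ΣG = 2.15 × (0.1027/1.108) = 2.15 × 0.09268 = 0.1993 mA.

I ≈ 0.199 mA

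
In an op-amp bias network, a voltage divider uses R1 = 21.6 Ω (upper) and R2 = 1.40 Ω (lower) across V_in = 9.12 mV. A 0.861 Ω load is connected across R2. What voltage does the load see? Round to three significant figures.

V_out ≈ 0.220 mV

The load sits in parallel with R2, giving an effective lower resistance R2' = R2·R_L/(R2+R_L) = 0.5331 Ω.
Now apply the divider: V_out = 9.12 × 0.02409 = 0.2197 mV.
(Unloaded it would be 0.555 mV; the load pulls it down.)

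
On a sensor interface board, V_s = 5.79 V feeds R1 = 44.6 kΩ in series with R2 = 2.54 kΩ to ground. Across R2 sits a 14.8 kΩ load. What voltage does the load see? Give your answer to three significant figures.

First combine the lower leg with the load: R2 ‖ R_L = 2.168 kΩ.
Then V_out = V_s · R2'/(R1 + R2') = 5.79 × 2.168/46.77 = 0.2684 V.

V_out ≈ 0.268 V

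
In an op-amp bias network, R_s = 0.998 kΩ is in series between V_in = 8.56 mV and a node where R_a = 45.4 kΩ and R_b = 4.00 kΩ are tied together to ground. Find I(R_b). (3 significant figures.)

I ≈ 1.68 µA

Parallel bank: R_p = 1/(1/45.4 + 1/4.00) = 3.676 kΩ.
Node voltage V_A = V_in · R_p/(R_s + R_p) = 8.56 × 0.7865 = 6.732 mV.
I(R_b) = V_A / R_b = 6.732/4.00 = 1.683 µA.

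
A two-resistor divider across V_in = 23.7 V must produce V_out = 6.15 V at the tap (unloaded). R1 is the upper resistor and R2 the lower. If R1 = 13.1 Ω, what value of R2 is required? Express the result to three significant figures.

R2 ≈ 4.59 Ω

The divider ratio is R2/(R1+R2) = 6.15/23.7 = 0.2595.
Rearranging, R2 = R1·k/(1−k) = 13.1 × 0.3504 = 4.591 Ω.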